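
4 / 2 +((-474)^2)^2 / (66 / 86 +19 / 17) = 18450185970106 / 689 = 26778208955.16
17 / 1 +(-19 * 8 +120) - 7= -22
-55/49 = -1.12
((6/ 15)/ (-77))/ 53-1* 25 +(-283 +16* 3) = -5305302/ 20405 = -260.00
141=141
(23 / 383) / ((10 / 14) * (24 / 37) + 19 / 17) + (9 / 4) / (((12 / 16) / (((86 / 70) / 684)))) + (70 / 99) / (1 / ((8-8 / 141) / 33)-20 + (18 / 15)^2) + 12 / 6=1.99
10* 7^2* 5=2450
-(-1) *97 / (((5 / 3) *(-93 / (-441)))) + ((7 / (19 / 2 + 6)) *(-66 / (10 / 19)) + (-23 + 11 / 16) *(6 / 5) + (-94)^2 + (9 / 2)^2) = 11220541 / 1240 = 9048.82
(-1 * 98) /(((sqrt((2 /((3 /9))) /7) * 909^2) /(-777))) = 12691 * sqrt(42) /826281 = 0.10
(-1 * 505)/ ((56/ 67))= -33835/ 56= -604.20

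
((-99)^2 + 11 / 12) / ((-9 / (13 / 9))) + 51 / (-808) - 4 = -309675767 / 196344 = -1577.21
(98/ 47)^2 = 9604/ 2209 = 4.35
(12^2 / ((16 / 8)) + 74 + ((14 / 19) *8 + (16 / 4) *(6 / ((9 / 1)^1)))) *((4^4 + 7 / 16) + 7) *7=43323175 / 152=285020.89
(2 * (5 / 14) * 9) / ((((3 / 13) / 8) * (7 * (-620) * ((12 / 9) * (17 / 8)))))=-468 / 25823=-0.02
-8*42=-336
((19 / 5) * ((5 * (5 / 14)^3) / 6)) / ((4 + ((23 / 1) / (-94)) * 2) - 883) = -111625 / 680555904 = -0.00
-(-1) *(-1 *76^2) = -5776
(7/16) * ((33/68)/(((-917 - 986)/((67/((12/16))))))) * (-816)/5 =1407/865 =1.63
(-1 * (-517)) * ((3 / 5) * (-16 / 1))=-24816 / 5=-4963.20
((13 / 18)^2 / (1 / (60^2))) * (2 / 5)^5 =21632 / 1125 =19.23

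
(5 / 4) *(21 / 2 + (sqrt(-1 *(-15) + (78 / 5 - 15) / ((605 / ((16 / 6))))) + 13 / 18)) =sqrt(45383) / 44 + 505 / 36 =18.87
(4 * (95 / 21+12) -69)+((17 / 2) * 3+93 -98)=739 / 42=17.60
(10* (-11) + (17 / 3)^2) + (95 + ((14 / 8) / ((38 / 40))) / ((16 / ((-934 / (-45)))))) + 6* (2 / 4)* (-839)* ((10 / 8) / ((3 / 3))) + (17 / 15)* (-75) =-4393673 / 1368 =-3211.75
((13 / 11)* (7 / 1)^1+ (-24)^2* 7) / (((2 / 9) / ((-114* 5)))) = -113996295 / 11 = -10363299.55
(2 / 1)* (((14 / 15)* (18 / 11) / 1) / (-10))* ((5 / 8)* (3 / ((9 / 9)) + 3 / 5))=-189 / 275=-0.69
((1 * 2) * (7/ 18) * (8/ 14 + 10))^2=5476/ 81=67.60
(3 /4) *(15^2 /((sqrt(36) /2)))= 225 /4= 56.25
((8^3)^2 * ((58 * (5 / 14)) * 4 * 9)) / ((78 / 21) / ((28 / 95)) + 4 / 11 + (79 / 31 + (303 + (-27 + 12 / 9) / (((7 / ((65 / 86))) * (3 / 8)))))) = 2528155627683840 / 4023692381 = 628317.32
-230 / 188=-115 / 94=-1.22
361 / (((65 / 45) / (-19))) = -61731 / 13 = -4748.54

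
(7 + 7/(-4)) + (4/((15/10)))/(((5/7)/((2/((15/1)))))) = 5173/900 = 5.75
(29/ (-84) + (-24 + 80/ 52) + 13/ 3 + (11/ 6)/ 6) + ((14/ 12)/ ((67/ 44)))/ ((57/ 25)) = -12394169/ 695058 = -17.83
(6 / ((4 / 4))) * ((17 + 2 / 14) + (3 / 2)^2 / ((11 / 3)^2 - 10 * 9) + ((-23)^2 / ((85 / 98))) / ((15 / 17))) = 1024897339 / 241150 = 4250.04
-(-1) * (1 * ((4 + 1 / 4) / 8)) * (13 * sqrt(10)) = 221 * sqrt(10) / 32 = 21.84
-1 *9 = -9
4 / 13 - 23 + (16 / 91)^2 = -187659 / 8281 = -22.66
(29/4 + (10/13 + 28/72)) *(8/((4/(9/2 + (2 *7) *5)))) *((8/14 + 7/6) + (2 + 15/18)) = 4690520/819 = 5727.13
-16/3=-5.33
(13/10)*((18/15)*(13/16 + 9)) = 6123/400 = 15.31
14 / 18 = 7 / 9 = 0.78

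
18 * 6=108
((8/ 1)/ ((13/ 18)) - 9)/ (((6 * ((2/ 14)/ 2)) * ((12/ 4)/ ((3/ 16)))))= 0.30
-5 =-5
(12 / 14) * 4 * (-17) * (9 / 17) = -216 / 7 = -30.86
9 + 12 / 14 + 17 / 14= 155 / 14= 11.07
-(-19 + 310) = -291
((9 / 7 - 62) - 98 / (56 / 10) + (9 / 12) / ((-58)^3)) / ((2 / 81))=-34610919381 / 10926272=-3167.68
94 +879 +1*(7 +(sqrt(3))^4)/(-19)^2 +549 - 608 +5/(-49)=16166725/17689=913.94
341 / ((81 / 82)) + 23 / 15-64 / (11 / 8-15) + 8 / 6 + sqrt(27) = 3*sqrt(3) + 15573199 / 44145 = 357.97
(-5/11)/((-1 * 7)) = 5/77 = 0.06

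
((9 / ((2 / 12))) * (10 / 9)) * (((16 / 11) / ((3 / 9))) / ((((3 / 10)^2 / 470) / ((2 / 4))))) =7520000 / 11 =683636.36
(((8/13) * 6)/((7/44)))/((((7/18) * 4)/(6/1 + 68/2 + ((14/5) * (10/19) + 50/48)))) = 7677252/12103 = 634.33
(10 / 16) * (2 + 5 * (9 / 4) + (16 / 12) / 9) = 7235 / 864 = 8.37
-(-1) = 1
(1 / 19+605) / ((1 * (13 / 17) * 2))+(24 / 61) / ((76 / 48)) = 5964420 / 15067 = 395.86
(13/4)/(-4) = -13/16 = -0.81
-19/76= -1/4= -0.25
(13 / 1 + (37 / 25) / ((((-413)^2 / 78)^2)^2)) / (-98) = -275095682397845243721397 / 2073798221152976897546450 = -0.13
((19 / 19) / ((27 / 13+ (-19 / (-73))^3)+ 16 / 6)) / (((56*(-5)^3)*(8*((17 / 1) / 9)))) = -136544967 / 68768334992000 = -0.00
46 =46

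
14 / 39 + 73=73.36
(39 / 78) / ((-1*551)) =-1 / 1102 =-0.00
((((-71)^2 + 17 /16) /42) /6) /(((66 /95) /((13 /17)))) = 33210385 /1507968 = 22.02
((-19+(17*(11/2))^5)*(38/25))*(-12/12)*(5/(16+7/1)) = -4344718392881/1840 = -2361259996.13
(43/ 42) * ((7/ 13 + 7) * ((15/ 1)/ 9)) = 1505/ 117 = 12.86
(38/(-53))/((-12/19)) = 361/318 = 1.14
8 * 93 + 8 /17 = 12656 /17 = 744.47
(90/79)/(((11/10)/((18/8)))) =2025/869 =2.33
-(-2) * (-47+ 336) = 578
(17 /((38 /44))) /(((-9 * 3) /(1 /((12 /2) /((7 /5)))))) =-1309 /7695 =-0.17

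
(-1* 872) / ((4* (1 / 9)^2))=-17658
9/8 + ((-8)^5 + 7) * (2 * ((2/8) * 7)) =-917299/8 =-114662.38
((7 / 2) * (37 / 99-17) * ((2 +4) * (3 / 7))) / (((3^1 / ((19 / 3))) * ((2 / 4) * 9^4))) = -62548 / 649539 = -0.10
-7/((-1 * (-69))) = -7/69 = -0.10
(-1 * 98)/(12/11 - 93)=1078/1011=1.07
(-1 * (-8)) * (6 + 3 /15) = 49.60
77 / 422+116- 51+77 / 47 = 1325323 / 19834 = 66.82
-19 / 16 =-1.19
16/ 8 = 2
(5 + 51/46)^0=1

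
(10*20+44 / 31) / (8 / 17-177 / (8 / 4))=-212296 / 92783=-2.29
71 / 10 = 7.10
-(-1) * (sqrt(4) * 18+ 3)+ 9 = 48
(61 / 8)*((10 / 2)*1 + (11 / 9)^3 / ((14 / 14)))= 52.05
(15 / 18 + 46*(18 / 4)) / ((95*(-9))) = -0.24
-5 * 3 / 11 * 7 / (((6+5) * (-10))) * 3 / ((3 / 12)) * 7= 882 / 121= 7.29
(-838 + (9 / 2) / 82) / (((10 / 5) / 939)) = -129040197 / 328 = -393415.23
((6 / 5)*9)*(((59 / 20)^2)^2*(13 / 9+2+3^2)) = 254464581 / 25000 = 10178.58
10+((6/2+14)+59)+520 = 606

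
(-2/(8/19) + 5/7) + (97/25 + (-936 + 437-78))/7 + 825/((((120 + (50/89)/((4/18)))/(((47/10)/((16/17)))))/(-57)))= -1164630181/581600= -2002.46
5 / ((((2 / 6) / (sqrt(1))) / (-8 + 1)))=-105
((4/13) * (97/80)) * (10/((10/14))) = 679/130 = 5.22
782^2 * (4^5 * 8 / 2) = 2504802304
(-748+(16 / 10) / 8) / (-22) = 3739 / 110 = 33.99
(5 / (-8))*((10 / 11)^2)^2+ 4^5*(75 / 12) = 93696150 / 14641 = 6399.57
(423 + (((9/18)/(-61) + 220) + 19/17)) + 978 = 3364255/2074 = 1622.11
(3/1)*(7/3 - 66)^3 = -6967871/9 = -774207.89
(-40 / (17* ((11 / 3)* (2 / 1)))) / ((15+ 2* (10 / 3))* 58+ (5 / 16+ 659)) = -2880 / 17197829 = -0.00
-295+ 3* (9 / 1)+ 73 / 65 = -17347 / 65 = -266.88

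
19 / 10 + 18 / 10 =37 / 10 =3.70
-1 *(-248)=248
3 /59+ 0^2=3 /59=0.05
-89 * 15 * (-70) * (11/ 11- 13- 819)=-77656950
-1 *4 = -4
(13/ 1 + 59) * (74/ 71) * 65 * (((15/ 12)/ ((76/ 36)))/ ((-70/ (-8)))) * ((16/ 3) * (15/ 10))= 24935040/ 9443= 2640.58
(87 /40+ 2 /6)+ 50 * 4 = 202.51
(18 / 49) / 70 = 9 / 1715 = 0.01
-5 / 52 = -0.10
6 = 6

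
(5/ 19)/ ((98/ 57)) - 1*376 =-36833/ 98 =-375.85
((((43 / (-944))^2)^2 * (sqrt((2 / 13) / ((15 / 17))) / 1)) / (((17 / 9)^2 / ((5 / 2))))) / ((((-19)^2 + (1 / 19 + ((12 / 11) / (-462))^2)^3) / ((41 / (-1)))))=-354992308857638603029748043251 * sqrt(6630) / 202052415145430883016547045352288550912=-0.00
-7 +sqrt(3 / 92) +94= sqrt(69) / 46 +87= 87.18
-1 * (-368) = 368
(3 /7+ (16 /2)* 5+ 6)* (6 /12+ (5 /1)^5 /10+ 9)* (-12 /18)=-29900 /3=-9966.67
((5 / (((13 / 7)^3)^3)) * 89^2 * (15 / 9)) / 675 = 319640921047 / 858964449213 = 0.37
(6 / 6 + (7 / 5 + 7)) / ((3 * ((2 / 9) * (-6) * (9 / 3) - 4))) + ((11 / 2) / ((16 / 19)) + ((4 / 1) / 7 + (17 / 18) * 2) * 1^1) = 86687 / 10080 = 8.60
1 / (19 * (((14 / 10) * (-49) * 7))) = -5 / 45619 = -0.00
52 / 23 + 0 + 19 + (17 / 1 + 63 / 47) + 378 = 451427 / 1081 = 417.60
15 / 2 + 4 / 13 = 203 / 26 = 7.81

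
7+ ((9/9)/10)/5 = 351/50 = 7.02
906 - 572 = 334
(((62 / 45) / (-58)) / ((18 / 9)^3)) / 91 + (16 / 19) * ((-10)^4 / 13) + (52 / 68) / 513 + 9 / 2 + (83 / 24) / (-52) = 2401662266429 / 3682355040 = 652.21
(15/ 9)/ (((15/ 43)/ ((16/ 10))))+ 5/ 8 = 2977/ 360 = 8.27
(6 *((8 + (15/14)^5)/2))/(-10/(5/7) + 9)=-15185901/2689120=-5.65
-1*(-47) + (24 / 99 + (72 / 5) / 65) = 509051 / 10725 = 47.46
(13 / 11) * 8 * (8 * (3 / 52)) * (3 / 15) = 48 / 55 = 0.87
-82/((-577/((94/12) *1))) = 1927/1731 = 1.11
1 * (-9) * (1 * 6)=-54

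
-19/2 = -9.50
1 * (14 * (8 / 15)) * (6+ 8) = 104.53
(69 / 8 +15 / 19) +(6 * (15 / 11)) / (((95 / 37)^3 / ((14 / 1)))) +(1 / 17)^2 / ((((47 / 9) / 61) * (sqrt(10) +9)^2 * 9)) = 16719482717375419 / 1033227321889400- 1098 * sqrt(10) / 68471903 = 16.18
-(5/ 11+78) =-863/ 11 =-78.45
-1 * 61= -61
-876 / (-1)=876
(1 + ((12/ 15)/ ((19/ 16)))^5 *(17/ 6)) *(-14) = -19.50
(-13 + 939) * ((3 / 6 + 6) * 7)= 42133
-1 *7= -7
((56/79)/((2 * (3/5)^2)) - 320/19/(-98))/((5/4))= 612368/661941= 0.93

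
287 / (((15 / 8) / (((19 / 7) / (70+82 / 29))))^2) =12447641 / 109771200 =0.11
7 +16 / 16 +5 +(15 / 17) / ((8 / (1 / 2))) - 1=3279 / 272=12.06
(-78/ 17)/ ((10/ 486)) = -18954/ 85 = -222.99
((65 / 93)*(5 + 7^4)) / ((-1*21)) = -52130 / 651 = -80.08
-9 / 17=-0.53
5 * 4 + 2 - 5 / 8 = 21.38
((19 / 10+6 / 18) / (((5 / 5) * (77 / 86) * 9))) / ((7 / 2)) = 5762 / 72765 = 0.08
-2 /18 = -1 /9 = -0.11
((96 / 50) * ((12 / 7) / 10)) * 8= 2304 / 875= 2.63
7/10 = 0.70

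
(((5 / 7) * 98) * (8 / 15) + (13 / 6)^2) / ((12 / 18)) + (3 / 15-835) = -92611 / 120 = -771.76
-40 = -40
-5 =-5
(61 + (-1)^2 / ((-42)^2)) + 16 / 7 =111637 / 1764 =63.29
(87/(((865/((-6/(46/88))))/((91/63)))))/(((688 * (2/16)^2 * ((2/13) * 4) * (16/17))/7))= -6415409/3421940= -1.87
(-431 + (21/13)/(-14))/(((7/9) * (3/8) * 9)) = -44836/273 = -164.23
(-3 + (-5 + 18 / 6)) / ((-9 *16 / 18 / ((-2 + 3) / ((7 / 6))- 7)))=-215 / 56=-3.84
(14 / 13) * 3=42 / 13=3.23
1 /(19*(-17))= -1 /323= -0.00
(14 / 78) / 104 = 7 / 4056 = 0.00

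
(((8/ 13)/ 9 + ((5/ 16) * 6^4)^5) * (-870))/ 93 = -369708108518533570/ 3627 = -101932205271169.99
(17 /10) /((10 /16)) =68 /25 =2.72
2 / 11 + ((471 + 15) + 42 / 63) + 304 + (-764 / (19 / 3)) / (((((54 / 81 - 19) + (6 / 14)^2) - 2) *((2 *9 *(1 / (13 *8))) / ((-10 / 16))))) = 714296567 / 928587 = 769.23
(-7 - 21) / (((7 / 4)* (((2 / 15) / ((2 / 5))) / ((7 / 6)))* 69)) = -56 / 69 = -0.81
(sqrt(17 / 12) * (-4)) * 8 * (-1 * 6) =32 * sqrt(51) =228.53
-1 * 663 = -663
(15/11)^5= 759375/161051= 4.72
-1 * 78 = -78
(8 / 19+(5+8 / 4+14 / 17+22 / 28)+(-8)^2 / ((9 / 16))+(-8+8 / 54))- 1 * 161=-46.04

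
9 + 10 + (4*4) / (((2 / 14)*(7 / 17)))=291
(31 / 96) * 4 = 31 / 24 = 1.29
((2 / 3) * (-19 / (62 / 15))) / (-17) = 95 / 527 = 0.18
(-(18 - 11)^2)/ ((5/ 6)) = -294/ 5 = -58.80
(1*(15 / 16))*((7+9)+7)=345 / 16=21.56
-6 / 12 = -1 / 2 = -0.50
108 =108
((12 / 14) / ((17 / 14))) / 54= 2 / 153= 0.01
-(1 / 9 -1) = 8 / 9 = 0.89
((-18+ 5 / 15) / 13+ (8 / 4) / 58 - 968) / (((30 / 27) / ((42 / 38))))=-34533639 / 35815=-964.22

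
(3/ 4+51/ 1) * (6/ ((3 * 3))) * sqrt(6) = 69 * sqrt(6)/ 2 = 84.51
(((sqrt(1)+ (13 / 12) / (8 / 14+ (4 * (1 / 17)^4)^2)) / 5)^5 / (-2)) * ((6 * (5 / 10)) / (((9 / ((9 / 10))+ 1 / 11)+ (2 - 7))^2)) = -103708948197693291510363240638328894967949175839590303104409603 / 27497794838471102434360680278800607148069787449001112921702400000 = -0.00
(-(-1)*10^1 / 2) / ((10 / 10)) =5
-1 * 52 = -52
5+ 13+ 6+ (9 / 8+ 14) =313 / 8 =39.12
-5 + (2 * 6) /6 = -3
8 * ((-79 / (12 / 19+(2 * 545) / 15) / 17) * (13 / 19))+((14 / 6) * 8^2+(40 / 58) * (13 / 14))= 3236039026 / 21627417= 149.63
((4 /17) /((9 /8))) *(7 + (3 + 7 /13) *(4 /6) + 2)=14176 /5967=2.38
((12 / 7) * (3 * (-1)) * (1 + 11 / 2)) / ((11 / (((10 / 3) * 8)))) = -6240 / 77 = -81.04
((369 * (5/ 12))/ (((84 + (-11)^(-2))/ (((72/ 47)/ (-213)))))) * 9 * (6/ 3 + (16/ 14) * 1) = -17681004/ 47488847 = -0.37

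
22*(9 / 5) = 198 / 5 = 39.60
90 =90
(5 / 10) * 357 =357 / 2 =178.50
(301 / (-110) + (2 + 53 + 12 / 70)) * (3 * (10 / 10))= 24225 / 154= 157.31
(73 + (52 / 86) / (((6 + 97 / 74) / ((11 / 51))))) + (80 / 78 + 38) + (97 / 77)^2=113.63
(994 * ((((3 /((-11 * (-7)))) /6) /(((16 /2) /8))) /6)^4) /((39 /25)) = 1775 /2030600347776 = 0.00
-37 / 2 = -18.50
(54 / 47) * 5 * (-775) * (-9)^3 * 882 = 134543146500 / 47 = 2862620138.30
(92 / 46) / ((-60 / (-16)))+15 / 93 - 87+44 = -19672 / 465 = -42.31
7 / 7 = 1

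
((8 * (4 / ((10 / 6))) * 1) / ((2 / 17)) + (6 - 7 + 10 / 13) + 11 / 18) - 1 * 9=180859 / 1170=154.58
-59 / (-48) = 59 / 48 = 1.23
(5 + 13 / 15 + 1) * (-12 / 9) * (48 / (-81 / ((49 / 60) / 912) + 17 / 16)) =0.00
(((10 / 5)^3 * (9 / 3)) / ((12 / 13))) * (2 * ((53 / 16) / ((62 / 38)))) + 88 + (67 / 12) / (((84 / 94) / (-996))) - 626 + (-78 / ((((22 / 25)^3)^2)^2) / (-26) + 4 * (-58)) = -57521962716919936651967 / 8368606712813039616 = -6873.54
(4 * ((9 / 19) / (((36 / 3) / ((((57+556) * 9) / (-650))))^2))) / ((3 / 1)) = 10145763 / 32110000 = 0.32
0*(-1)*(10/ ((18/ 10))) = 0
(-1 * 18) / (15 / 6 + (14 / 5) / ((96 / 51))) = -4.51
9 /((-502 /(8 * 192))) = -6912 /251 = -27.54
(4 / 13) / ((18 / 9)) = 2 / 13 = 0.15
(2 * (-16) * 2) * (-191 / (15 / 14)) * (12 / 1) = 684544 / 5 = 136908.80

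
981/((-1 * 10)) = -981/10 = -98.10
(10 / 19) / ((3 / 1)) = 10 / 57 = 0.18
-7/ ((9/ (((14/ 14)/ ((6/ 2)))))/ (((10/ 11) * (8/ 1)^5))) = -2293760/ 297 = -7723.10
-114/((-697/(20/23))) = 0.14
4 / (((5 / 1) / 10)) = 8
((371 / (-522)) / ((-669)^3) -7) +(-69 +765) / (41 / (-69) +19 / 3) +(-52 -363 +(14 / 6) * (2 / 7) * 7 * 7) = -460865858881955 / 1719259930278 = -268.06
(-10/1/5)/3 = -2/3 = -0.67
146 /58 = 73 /29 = 2.52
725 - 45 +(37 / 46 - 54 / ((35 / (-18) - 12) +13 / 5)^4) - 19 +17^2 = 950.80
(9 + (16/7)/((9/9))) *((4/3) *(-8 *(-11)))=27808/21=1324.19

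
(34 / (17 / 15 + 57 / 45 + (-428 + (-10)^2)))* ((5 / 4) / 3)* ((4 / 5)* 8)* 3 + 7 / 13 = -1571 / 5291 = -0.30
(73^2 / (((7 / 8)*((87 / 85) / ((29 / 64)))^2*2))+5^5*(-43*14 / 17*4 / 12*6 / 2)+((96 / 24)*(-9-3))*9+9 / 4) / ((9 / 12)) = -121179974119 / 822528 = -147326.26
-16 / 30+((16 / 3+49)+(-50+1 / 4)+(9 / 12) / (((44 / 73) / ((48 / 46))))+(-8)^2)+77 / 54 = 9669191 / 136620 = 70.77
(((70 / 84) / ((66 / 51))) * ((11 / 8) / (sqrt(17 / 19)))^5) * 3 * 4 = 26427005 * sqrt(323) / 9469952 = 50.15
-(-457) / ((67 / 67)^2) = 457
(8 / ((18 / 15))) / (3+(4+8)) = 4 / 9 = 0.44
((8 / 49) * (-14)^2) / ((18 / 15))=80 / 3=26.67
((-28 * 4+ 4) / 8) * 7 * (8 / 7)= -108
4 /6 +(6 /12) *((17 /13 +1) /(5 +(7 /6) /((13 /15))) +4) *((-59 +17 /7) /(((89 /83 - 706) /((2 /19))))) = 592358 /864633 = 0.69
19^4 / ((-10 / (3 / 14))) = -390963 / 140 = -2792.59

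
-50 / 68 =-0.74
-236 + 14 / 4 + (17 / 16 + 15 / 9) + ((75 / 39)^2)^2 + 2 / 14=-2072373955 / 9596496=-215.95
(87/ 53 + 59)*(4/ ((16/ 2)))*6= 9642/ 53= 181.92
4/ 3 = 1.33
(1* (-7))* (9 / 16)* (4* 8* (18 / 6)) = -378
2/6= 1/3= 0.33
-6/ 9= -2/ 3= -0.67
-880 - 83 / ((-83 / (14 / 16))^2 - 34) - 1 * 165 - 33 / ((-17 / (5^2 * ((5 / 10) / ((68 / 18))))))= -1038.59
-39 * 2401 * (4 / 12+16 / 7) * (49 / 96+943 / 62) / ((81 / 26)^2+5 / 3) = -1938987165115 / 5719624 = -339006.05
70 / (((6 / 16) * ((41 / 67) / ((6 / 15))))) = 15008 / 123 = 122.02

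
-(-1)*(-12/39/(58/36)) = -0.19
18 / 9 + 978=980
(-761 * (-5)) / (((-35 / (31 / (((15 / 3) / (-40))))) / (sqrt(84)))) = 377456 * sqrt(21) / 7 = 247102.96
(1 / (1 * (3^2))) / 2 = 0.06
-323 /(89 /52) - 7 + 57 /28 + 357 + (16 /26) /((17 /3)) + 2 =91104957 /550732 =165.43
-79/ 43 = -1.84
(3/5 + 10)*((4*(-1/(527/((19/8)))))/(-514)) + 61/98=82667133/132730220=0.62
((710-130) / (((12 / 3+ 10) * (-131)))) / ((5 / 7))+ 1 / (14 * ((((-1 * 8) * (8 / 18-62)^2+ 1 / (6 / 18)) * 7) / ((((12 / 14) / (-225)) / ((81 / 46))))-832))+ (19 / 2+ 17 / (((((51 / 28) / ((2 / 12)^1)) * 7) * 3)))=4079595785474519 / 446769263629458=9.13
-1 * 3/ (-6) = 1/ 2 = 0.50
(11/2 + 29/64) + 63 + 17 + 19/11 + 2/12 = 185533/2112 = 87.85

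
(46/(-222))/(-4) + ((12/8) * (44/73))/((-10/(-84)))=1239163/162060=7.65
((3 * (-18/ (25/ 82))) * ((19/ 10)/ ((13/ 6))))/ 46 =-126198/ 37375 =-3.38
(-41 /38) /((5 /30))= -123 /19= -6.47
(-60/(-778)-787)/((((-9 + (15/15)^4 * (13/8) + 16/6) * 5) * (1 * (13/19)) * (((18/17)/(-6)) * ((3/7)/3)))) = -5536971944/2857205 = -1937.90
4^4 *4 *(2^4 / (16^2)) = 64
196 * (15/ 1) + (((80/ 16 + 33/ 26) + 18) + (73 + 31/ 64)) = 2527411/ 832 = 3037.75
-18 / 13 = -1.38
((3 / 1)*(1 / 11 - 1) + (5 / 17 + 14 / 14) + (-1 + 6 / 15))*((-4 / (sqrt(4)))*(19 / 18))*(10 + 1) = 36119 / 765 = 47.21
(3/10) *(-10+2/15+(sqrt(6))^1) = -2.23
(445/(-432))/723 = -445/312336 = -0.00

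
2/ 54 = 1/ 27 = 0.04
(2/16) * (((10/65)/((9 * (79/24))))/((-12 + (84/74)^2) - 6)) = -1369/35243559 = -0.00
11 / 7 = 1.57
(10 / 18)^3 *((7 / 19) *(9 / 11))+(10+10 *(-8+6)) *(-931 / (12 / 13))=341487895 / 33858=10085.89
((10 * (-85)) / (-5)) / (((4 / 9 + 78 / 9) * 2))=765 / 82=9.33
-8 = -8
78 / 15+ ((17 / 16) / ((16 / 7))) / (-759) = 5051309 / 971520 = 5.20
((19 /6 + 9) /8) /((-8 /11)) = -803 /384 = -2.09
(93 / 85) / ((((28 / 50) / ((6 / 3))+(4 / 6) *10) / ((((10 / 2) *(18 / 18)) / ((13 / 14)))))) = 97650 / 115141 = 0.85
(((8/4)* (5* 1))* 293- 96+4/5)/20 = 141.74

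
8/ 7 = 1.14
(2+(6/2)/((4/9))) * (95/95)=35/4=8.75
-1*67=-67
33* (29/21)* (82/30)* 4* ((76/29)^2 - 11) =-1253780/609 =-2058.75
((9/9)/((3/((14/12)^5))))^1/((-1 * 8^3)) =-16807/11943936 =-0.00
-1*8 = -8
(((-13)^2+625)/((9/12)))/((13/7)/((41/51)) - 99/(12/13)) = -3646048/361413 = -10.09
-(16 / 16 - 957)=956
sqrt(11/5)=sqrt(55)/5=1.48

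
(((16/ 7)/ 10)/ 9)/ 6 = 0.00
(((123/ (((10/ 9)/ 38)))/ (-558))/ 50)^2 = 5461569/ 240250000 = 0.02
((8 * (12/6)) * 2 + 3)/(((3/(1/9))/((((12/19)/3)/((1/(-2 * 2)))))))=-560/513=-1.09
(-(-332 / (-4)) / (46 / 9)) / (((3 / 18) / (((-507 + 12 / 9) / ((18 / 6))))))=377733 / 23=16423.17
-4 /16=-0.25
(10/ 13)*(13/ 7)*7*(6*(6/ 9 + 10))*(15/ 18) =1600/ 3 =533.33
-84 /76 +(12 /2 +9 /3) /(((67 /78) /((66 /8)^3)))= 239618829 /40736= 5882.24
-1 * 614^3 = -231475544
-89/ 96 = -0.93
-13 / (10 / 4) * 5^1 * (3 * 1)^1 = -78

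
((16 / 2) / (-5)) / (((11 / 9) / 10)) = -144 / 11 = -13.09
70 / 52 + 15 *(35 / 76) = 8155 / 988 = 8.25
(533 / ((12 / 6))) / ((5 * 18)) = 533 / 180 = 2.96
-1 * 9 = -9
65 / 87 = 0.75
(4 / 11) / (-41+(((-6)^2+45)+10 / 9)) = 18 / 2035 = 0.01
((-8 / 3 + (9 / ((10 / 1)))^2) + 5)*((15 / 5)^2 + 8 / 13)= 4715 / 156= 30.22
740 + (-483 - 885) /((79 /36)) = 116.61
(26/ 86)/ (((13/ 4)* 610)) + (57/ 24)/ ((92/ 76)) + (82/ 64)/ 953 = 1.96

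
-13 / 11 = -1.18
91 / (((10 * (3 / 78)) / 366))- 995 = 428003 / 5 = 85600.60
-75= -75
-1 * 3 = -3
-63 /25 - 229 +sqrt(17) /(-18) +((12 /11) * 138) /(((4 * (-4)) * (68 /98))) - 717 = -17990899 /18700 - sqrt(17) /18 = -962.31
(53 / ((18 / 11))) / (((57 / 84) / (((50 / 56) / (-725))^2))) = 583 / 8053416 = 0.00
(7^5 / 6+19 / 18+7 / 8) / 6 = 201823 / 432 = 467.18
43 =43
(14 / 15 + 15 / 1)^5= 779811265199 / 759375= 1026911.95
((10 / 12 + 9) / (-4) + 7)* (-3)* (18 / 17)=-981 / 68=-14.43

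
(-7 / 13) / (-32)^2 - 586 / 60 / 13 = -150121 / 199680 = -0.75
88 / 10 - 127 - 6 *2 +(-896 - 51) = -5386 / 5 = -1077.20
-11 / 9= -1.22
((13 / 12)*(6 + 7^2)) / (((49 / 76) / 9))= 40755 / 49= 831.73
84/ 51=28/ 17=1.65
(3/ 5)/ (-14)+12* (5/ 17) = 4149/ 1190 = 3.49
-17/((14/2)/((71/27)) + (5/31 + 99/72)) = -299336/73923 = -4.05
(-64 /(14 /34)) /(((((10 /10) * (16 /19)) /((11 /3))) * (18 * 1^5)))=-7106 /189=-37.60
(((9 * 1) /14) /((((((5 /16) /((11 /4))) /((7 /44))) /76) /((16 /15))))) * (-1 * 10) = -3648 /5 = -729.60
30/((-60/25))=-25/2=-12.50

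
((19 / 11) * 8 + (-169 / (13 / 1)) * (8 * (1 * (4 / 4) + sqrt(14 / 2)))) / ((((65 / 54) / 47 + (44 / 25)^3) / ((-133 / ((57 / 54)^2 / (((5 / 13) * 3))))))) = 1338312780000000 / 590166680389 + 10792845000000 * sqrt(7) / 4127039723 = 9186.73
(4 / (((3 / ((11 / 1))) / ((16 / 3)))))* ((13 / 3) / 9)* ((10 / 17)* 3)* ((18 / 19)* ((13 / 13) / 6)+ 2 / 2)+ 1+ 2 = 2091929 / 26163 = 79.96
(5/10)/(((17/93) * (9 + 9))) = 31/204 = 0.15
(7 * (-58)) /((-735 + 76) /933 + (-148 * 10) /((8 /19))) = 189399 /1640077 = 0.12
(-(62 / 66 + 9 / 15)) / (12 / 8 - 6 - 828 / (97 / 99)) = 49276 / 27194805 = 0.00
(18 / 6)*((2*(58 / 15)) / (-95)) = -0.24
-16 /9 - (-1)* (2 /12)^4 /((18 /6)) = -6911 /3888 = -1.78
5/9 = 0.56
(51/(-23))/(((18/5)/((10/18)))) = -425/1242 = -0.34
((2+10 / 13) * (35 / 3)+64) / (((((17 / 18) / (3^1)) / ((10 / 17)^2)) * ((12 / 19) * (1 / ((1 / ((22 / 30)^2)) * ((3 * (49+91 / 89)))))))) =32168393460000 / 687805261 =46769.62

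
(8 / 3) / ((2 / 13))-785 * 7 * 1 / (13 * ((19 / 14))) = -217946 / 741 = -294.12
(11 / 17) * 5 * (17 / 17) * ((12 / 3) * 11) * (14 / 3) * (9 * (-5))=-29894.12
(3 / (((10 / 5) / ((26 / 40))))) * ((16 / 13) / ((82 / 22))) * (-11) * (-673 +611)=45012 / 205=219.57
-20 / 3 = -6.67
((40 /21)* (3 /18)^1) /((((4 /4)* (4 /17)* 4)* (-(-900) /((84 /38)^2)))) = 0.00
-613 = -613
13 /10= 1.30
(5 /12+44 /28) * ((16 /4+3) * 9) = 501 /4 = 125.25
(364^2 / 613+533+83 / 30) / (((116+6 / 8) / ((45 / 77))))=82965774 / 22042867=3.76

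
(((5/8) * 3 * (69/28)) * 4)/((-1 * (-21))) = 345/392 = 0.88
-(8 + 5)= -13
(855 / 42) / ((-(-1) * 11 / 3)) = 855 / 154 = 5.55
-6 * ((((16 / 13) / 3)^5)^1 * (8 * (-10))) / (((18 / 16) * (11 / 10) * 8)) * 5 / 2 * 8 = 33554432000 / 2977398567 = 11.27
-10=-10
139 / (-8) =-17.38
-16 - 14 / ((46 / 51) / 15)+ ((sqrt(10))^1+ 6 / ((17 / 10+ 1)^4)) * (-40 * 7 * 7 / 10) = -196 * sqrt(10) - 1103972281 / 4074381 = -890.76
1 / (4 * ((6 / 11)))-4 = -3.54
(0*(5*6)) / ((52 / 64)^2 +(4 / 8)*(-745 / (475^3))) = 0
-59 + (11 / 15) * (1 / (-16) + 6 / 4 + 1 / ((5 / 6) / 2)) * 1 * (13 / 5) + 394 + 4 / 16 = 2055401 / 6000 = 342.57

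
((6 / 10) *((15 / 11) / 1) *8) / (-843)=-24 / 3091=-0.01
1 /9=0.11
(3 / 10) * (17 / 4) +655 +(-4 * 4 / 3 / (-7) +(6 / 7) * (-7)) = 546871 / 840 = 651.04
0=0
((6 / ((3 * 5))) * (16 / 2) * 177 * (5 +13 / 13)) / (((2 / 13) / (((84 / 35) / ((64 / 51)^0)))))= 1325376 / 25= 53015.04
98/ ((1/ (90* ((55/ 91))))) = 69300/ 13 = 5330.77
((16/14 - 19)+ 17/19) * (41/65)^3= -155485776/36525125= -4.26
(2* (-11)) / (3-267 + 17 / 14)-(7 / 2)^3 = -1259433 / 29432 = -42.79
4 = 4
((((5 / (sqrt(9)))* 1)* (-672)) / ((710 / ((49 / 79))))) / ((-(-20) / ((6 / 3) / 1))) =-2744 / 28045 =-0.10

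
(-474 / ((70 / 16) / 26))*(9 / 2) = -443664 / 35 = -12676.11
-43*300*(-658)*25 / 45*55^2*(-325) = -13908269375000 / 3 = -4636089791666.67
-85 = -85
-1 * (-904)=904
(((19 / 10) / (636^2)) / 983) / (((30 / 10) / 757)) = 14383 / 11928587040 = 0.00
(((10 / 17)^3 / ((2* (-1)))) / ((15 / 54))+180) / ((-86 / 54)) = -23828580 / 211259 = -112.79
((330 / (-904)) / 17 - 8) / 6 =-61637 / 46104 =-1.34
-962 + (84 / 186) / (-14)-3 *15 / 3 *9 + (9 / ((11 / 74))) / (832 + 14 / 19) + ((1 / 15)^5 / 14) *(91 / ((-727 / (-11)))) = -121013358765918691 / 110317065581250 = -1096.96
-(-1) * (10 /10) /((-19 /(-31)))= 31 /19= 1.63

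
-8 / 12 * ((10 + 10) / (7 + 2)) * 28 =-1120 / 27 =-41.48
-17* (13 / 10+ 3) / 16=-731 / 160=-4.57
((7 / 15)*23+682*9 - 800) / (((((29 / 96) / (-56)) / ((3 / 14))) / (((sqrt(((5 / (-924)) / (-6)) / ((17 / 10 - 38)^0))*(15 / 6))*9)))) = -11553264*sqrt(770) / 2233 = -143569.22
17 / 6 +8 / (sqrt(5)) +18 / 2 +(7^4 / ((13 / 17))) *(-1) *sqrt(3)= -40817 *sqrt(3) / 13 +8 *sqrt(5) / 5 +71 / 6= -5422.83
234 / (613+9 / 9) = 117 / 307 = 0.38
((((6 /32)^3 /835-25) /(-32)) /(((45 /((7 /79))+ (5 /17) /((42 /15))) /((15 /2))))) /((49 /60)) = 13082107869 /926195744768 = 0.01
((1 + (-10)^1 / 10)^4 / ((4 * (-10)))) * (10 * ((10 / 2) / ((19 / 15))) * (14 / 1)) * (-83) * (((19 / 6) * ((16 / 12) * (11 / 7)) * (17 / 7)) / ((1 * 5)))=0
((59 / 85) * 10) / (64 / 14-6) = -413 / 85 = -4.86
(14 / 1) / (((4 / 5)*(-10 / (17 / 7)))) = -17 / 4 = -4.25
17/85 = 1/5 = 0.20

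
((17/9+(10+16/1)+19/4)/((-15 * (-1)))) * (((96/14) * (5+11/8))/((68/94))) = 131.49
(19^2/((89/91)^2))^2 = 8936757492481/62742241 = 142436.06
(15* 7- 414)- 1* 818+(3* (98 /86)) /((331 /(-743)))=-16149812 /14233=-1134.67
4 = 4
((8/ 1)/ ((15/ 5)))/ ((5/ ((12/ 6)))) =16/ 15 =1.07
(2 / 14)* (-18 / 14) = -9 / 49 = -0.18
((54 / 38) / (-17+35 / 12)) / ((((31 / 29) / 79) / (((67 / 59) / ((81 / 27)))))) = -16577676 / 5872919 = -2.82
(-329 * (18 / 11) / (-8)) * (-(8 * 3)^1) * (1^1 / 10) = -8883 / 55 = -161.51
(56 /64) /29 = 7 /232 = 0.03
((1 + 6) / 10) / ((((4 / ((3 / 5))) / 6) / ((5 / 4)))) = 0.79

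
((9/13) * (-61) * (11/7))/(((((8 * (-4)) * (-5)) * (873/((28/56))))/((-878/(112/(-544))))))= -5007673/4943120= -1.01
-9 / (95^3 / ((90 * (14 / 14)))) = -162 / 171475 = -0.00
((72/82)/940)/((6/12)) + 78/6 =125273/9635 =13.00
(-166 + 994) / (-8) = -207 / 2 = -103.50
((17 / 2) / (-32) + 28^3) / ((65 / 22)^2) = 169994231 / 67600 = 2514.71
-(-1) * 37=37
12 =12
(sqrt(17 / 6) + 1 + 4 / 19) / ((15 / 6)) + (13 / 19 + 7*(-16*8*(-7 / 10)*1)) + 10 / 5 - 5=sqrt(102) / 15 + 11882 / 19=626.04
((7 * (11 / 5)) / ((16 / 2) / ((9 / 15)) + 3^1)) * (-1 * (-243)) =8019 / 35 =229.11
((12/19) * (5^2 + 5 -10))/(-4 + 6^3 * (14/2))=60/7163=0.01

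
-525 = -525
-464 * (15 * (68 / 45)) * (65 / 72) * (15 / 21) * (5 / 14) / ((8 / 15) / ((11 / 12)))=-44061875 / 10584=-4163.06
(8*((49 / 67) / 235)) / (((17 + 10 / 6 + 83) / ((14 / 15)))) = 5488 / 24011125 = 0.00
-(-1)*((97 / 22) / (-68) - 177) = -177.06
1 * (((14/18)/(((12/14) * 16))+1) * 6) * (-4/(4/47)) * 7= -300377/144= -2085.95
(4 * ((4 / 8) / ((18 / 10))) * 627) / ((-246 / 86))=-89870 / 369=-243.55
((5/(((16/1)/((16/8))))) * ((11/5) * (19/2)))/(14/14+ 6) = 209/112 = 1.87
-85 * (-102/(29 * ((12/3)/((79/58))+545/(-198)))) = 135616140/83549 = 1623.19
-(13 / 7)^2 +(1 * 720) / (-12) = -3109 / 49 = -63.45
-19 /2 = -9.50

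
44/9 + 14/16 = 415/72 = 5.76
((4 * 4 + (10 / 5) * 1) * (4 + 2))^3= 1259712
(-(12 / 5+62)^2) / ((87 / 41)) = -4251044 / 2175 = -1954.50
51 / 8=6.38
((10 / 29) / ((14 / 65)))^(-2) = 41209 / 105625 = 0.39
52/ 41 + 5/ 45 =509/ 369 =1.38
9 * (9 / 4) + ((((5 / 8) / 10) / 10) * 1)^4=13271040001 / 655360000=20.25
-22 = -22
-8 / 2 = -4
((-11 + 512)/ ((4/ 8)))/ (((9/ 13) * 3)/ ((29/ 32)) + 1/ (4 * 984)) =437.17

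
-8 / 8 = -1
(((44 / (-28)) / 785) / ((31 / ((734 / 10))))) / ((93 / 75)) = -4037 / 1056139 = -0.00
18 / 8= 9 / 4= 2.25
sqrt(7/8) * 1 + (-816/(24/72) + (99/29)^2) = -2048967/841 + sqrt(14)/4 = -2435.41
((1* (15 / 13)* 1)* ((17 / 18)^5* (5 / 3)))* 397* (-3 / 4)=-14092080725 / 32752512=-430.26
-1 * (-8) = 8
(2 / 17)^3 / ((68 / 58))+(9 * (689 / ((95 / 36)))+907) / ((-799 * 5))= -32287179 / 39672475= -0.81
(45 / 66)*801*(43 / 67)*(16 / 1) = 4133160 / 737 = 5608.09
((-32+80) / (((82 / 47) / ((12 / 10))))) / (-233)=-6768 / 47765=-0.14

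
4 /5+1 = 1.80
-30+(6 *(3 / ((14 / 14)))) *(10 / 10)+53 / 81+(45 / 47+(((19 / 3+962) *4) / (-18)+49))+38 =-527549 / 3807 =-138.57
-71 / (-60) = 71 / 60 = 1.18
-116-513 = -629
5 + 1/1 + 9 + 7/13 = 202/13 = 15.54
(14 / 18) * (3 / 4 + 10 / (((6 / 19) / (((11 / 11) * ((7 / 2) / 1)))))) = 9373 / 108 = 86.79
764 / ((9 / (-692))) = -58743.11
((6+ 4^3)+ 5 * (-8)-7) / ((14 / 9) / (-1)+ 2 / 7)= -1449 / 80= -18.11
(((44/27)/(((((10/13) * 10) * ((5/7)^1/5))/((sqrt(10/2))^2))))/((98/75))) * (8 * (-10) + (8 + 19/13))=-7205/18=-400.28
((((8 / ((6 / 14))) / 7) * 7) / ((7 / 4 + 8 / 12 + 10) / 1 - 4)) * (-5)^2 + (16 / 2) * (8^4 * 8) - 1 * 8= 26481336 / 101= 262191.45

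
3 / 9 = 1 / 3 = 0.33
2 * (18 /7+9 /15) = 222 /35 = 6.34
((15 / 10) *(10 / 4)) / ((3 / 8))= 10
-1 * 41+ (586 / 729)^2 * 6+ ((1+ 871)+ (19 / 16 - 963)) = -359779999 / 2834352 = -126.94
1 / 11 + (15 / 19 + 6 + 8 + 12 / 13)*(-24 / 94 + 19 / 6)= 35118965 / 766194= 45.84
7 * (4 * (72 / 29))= 2016 / 29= 69.52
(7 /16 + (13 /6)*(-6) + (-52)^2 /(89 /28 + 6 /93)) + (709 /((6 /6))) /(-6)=94995331 /135120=703.04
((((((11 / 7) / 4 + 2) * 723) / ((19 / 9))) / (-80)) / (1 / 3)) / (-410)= 1307907 / 17449600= 0.07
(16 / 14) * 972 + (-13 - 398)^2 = 1190223 / 7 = 170031.86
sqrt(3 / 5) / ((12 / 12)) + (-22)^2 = sqrt(15) / 5 + 484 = 484.77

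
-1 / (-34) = 1 / 34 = 0.03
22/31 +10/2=177/31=5.71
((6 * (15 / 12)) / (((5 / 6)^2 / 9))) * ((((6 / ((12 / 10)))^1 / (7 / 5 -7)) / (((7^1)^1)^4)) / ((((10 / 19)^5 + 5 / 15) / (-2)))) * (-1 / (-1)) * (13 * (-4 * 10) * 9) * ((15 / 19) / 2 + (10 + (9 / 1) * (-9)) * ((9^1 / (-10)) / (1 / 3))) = -173900.85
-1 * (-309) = 309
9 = 9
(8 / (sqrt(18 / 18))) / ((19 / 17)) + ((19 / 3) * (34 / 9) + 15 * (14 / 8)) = 117649 / 2052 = 57.33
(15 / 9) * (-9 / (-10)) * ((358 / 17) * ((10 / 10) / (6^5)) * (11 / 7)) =1969 / 308448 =0.01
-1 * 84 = -84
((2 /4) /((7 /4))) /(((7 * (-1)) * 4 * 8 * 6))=-1 /4704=-0.00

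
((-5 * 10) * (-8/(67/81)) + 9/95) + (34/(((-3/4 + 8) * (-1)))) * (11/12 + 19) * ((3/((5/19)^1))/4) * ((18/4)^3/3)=-22451570991/2953360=-7602.04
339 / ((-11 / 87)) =-29493 / 11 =-2681.18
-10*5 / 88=-25 / 44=-0.57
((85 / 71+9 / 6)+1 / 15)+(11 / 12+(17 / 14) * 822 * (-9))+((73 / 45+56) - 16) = -799591957 / 89460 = -8937.98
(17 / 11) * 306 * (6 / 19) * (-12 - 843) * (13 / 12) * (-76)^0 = -1521585 / 11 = -138325.91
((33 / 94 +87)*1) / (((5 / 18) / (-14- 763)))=-57419523 / 235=-244338.40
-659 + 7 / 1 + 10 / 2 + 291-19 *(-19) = 5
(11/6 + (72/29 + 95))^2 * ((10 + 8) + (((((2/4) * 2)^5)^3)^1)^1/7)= 37926386047/211932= 178955.45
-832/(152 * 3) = -104/57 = -1.82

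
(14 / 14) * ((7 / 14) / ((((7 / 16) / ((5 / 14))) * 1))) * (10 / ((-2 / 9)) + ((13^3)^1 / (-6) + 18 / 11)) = -270290 / 1617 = -167.16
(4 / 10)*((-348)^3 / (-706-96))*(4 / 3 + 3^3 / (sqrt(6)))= 56192256 / 2005 + 189648864*sqrt(6) / 2005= 259718.31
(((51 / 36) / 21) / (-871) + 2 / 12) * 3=36565 / 73164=0.50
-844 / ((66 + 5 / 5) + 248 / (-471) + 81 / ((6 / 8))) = -397524 / 82177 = -4.84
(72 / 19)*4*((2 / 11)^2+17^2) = 10072224 / 2299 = 4381.13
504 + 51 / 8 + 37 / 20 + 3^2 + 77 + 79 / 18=216941 / 360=602.61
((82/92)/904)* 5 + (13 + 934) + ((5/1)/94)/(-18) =16657795039/17590032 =947.00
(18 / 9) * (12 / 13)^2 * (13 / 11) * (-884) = -19584 / 11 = -1780.36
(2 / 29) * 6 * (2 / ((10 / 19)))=228 / 145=1.57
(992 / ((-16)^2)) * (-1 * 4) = -15.50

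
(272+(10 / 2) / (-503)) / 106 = 136811 / 53318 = 2.57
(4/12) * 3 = 1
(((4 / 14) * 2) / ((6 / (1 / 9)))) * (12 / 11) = 0.01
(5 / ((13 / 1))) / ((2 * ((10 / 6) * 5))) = 3 / 130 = 0.02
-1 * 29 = -29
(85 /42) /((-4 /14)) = -85 /12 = -7.08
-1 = -1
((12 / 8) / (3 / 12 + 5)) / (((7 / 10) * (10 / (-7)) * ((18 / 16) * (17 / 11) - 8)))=176 / 3857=0.05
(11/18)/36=11/648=0.02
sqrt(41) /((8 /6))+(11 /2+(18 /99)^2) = 3 * sqrt(41) /4+1339 /242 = 10.34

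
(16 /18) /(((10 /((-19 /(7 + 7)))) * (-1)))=38 /315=0.12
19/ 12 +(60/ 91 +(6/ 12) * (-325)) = -175001/ 1092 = -160.26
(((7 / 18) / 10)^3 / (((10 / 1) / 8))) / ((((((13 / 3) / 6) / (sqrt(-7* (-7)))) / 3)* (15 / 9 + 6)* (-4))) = -2401 / 53820000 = -0.00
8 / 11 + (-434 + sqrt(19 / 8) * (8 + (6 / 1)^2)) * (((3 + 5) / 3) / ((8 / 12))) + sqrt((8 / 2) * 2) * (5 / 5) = -19088 / 11 + 2 * sqrt(2) + 44 * sqrt(38) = -1461.21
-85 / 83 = -1.02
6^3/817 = 216/817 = 0.26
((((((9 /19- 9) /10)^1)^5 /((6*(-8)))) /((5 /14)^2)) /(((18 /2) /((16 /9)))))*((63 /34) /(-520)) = -44295075909 /855027935937500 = -0.00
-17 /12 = -1.42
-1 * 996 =-996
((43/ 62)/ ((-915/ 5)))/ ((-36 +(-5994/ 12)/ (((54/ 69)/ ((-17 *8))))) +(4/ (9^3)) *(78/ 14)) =-24381/ 558181666076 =-0.00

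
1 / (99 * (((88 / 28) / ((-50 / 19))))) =-175 / 20691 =-0.01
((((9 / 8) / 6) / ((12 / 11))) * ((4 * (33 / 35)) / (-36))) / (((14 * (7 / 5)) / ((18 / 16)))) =-363 / 351232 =-0.00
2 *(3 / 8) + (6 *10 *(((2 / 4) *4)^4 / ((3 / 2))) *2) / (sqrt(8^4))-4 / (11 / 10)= 753 / 44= 17.11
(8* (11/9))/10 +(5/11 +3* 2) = 3679/495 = 7.43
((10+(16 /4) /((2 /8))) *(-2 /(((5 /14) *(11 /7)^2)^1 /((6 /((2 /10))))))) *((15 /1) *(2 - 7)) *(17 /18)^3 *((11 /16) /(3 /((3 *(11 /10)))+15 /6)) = 21907067 /972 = 22538.13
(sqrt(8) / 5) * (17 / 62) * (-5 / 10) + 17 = 17- 17 * sqrt(2) / 310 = 16.92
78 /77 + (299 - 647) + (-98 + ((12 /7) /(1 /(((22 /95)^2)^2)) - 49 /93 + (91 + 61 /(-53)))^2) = 654546839905566105456323578859 /86875085257605409398046875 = 7534.34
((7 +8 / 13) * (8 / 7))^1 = 792 / 91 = 8.70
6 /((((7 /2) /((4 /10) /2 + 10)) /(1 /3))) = 204 /35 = 5.83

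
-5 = -5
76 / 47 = 1.62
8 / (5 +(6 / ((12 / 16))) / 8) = 4 / 3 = 1.33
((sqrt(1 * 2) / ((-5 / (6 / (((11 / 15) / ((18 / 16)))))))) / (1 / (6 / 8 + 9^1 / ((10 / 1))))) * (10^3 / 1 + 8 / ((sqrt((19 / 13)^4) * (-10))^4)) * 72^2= -835718710452063062886 * sqrt(2) / 53073634503125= -22268773.29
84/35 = 12/5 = 2.40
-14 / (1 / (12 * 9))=-1512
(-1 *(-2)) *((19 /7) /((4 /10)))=95 /7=13.57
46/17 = 2.71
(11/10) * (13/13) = 1.10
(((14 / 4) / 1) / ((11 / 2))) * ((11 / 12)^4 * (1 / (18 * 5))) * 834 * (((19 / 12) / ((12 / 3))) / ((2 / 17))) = 14.01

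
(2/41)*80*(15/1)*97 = 232800/41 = 5678.05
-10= -10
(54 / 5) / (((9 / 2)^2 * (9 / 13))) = 0.77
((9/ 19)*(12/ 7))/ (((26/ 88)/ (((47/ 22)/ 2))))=5076/ 1729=2.94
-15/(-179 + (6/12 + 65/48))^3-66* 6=-243451088233812/614775479527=-396.00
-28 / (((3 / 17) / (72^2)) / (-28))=23030784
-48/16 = -3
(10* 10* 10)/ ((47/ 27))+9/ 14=378423/ 658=575.11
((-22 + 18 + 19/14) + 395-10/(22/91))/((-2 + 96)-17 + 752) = 54053/127666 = 0.42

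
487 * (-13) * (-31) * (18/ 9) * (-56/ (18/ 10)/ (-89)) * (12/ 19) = 439624640/ 5073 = 86659.70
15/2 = 7.50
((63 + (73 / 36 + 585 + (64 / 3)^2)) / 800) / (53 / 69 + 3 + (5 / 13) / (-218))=259326587 / 707035200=0.37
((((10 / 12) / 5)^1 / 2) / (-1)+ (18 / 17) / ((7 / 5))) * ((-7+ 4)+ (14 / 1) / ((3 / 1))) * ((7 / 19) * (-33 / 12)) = -52855 / 46512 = -1.14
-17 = -17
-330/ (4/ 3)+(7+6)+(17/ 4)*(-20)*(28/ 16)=-1533/ 4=-383.25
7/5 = 1.40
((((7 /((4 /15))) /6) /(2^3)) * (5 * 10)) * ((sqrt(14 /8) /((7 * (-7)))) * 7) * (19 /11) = -2375 * sqrt(7) /704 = -8.93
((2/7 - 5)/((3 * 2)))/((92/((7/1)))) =-11/184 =-0.06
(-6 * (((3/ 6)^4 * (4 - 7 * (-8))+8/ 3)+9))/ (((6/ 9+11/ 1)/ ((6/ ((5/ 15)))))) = -142.71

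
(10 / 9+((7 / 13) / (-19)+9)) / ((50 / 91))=78449 / 4275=18.35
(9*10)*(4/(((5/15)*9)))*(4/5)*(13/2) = 624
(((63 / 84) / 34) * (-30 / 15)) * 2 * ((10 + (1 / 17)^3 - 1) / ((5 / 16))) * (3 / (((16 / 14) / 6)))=-16714404 / 417605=-40.02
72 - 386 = -314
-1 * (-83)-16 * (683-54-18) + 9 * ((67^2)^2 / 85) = 2123955.11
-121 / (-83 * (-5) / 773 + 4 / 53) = -4957249 / 25087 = -197.60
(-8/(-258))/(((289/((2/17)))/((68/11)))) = 32/410091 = 0.00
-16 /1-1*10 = -26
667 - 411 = 256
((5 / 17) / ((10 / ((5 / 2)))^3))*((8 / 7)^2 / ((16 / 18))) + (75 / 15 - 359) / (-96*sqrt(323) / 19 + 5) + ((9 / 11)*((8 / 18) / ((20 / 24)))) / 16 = 14274000387 / 57249324440 + 33984*sqrt(323) / 156197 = 4.16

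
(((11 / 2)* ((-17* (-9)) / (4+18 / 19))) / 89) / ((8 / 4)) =31977 / 33464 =0.96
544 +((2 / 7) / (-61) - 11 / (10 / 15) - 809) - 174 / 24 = -288.75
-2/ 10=-1/ 5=-0.20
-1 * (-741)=741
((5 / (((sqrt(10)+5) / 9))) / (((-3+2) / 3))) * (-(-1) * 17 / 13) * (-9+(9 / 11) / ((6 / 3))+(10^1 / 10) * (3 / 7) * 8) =608175 / 2002 - 121635 * sqrt(10) / 2002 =111.65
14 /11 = 1.27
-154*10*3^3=-41580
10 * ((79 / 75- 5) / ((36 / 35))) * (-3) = 1036 / 9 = 115.11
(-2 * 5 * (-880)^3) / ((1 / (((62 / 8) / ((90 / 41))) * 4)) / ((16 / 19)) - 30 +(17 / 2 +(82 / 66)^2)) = -15091813490688000 / 44008993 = -342925671.82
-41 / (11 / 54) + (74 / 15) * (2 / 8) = -66013 / 330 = -200.04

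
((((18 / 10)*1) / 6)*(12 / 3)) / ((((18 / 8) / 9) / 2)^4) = 24576 / 5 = 4915.20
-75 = -75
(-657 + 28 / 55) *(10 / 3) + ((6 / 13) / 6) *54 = -937000 / 429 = -2184.15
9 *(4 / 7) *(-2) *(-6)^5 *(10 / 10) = 559872 / 7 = 79981.71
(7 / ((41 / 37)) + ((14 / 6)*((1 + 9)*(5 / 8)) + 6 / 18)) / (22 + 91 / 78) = 10447 / 11398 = 0.92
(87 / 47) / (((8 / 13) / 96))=13572 / 47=288.77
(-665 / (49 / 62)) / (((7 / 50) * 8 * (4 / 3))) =-220875 / 392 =-563.46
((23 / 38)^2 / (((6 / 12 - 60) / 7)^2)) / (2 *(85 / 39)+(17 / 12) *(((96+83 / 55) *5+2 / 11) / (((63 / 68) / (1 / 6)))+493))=171567396 / 27985171001993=0.00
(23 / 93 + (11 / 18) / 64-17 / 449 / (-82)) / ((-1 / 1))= -169169309 / 657422208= -0.26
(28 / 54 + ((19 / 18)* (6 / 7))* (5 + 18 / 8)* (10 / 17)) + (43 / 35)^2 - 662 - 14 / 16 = -2955265897 / 4498200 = -656.99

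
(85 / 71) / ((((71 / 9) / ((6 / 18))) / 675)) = 172125 / 5041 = 34.15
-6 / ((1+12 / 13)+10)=-78 / 155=-0.50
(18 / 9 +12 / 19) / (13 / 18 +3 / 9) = 2.49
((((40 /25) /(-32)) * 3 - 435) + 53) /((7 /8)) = -15286 /35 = -436.74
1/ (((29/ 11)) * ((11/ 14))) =14/ 29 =0.48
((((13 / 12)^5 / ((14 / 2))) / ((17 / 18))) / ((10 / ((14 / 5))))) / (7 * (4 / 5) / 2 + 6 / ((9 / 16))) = 371293 / 79119360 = 0.00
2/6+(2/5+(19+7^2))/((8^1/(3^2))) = 4637/60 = 77.28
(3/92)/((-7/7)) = -3/92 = -0.03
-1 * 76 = -76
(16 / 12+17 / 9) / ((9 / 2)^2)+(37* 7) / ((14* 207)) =8333 / 33534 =0.25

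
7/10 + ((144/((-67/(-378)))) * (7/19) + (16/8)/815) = 124505341/414998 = 300.01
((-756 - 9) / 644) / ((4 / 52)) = -9945 / 644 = -15.44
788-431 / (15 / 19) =3631 / 15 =242.07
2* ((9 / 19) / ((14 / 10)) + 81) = 21636 / 133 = 162.68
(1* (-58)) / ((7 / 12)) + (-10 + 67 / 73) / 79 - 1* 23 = -4946960 / 40369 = -122.54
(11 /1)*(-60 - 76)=-1496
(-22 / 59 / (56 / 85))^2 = 874225 / 2729104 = 0.32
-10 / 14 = -5 / 7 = -0.71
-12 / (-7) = 12 / 7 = 1.71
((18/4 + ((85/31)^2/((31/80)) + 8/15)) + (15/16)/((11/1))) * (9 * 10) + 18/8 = 5791355967/2621608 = 2209.09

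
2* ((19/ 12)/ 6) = 19/ 36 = 0.53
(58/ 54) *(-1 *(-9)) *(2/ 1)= 58/ 3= 19.33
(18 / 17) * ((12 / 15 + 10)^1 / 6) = 162 / 85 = 1.91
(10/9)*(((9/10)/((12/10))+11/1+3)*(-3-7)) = -1475/9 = -163.89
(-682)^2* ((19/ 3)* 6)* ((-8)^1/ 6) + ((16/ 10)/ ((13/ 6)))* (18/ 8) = -4595424796/ 195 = -23566281.01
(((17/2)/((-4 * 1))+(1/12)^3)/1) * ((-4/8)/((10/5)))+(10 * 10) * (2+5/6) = 1962071/6912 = 283.86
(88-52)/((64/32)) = 18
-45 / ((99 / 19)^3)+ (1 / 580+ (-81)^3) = -33231227460869 / 62530380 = -531441.32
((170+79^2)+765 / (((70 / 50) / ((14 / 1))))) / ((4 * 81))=4687 / 108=43.40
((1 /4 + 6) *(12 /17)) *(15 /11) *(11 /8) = 1125 /136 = 8.27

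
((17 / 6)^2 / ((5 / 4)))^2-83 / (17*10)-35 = 396349 / 68850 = 5.76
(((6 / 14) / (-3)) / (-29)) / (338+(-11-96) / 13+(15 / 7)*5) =13 / 898536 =0.00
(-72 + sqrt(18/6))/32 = -9/4 + sqrt(3)/32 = -2.20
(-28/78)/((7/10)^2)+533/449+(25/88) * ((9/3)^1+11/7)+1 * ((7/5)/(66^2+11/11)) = 51506978144/29373739395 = 1.75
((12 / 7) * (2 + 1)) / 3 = 12 / 7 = 1.71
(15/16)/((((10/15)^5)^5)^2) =10768469815377788831553735/18014398509481984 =597770156.45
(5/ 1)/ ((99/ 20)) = 100/ 99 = 1.01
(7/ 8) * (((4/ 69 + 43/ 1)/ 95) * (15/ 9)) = 0.66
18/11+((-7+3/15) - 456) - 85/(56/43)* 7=-403937/440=-918.04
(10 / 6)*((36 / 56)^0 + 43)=220 / 3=73.33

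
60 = 60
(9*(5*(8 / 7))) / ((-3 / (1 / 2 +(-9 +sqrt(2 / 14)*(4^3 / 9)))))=1020 / 7 - 2560*sqrt(7) / 147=99.64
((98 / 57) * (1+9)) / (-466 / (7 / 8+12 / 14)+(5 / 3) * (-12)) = -23765 / 399513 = -0.06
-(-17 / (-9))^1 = -17 / 9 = -1.89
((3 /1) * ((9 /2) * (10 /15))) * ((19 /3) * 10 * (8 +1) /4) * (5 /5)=2565 /2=1282.50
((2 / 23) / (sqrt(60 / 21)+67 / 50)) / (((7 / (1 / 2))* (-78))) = 1675 / 16663569 - 2500* sqrt(35) / 116644983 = -0.00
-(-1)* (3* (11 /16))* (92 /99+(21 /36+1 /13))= 8183 /2496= 3.28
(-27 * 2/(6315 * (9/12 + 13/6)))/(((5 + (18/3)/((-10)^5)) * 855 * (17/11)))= -9600/21633399487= -0.00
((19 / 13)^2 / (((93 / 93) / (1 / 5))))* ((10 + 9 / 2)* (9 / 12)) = 31407 / 6760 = 4.65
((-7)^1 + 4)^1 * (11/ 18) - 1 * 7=-53/ 6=-8.83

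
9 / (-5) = -9 / 5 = -1.80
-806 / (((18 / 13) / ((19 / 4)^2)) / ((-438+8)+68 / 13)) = 401678563 / 72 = 5578868.93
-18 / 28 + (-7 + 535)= 7383 / 14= 527.36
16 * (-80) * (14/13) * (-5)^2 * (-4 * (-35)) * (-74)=4641280000/13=357021538.46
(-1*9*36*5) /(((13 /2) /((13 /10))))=-324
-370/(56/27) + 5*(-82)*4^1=-1818.39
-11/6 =-1.83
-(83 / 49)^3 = -571787 / 117649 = -4.86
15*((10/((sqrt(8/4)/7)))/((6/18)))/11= 1575*sqrt(2)/11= 202.49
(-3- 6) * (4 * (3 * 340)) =-36720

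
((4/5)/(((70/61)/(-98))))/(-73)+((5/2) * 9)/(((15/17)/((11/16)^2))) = 12136571/934400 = 12.99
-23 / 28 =-0.82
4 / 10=2 / 5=0.40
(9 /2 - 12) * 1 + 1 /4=-29 /4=-7.25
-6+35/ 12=-37/ 12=-3.08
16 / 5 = 3.20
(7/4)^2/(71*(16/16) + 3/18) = 21/488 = 0.04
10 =10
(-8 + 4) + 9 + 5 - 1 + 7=16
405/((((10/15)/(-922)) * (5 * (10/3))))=-336069/10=-33606.90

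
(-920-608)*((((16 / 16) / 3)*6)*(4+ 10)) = -42784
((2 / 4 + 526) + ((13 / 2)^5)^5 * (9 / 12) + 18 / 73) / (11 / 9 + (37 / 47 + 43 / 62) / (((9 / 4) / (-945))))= -20264224290963736227900065850122631 / 79748225157824512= -254102511383295758.25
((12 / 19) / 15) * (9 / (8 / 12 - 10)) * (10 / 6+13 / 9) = -12 / 95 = -0.13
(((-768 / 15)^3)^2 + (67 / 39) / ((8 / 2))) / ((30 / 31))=18614878460.24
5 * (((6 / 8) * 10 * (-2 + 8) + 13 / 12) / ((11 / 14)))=19355 / 66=293.26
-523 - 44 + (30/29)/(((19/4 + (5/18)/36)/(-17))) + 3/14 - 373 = -1180954619/1251698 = -943.48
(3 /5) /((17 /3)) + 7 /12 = 703 /1020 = 0.69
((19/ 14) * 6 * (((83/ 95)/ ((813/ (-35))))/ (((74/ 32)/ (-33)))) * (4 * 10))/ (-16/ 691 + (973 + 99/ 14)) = 5652711680/ 31688618883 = 0.18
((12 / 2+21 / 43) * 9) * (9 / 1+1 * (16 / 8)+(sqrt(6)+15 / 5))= 2511 * sqrt(6) / 43+35154 / 43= 960.57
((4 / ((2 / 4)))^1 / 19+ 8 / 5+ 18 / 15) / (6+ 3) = 34 / 95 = 0.36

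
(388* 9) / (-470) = -1746 / 235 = -7.43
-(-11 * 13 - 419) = 562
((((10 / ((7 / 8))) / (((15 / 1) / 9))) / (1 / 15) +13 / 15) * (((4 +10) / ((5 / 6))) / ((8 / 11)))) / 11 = 10891 / 50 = 217.82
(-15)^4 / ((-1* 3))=-16875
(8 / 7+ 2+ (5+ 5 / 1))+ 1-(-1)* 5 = 134 / 7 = 19.14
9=9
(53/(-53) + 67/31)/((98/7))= 18/217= 0.08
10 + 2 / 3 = 32 / 3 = 10.67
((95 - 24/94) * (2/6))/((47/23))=102419/6627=15.45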